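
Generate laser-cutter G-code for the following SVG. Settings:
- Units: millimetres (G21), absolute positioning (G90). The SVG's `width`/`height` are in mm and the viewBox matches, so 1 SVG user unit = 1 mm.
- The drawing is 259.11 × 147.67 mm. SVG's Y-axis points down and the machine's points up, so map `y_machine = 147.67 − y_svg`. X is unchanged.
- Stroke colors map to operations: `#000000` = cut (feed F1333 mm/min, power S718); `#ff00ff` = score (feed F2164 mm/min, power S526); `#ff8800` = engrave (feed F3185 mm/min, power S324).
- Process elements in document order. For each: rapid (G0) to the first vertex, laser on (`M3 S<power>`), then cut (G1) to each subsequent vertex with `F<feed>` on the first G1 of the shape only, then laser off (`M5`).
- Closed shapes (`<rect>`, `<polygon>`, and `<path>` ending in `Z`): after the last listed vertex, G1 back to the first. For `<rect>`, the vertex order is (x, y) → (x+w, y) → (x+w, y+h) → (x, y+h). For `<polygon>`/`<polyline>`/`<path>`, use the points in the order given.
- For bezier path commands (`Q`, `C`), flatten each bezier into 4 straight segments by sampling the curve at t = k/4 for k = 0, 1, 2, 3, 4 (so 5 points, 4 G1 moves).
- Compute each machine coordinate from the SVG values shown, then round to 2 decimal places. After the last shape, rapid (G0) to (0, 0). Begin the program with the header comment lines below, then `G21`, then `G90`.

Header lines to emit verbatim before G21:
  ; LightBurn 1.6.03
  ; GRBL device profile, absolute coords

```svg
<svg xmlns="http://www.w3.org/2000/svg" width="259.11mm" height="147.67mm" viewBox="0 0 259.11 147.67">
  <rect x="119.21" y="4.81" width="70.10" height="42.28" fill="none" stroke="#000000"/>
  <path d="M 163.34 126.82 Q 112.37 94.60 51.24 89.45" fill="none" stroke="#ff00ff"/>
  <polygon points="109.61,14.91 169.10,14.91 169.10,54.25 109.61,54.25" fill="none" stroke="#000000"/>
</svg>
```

viewBox `0 0 259.11 147.67` with mm width/height → 1 unit = 1 mm. Flip: y_m = 147.67 − y_svg.

**Shape 1** — `<rect>` rectangle, stroke `#000000` → cut (S718, F1333). Machine vertices: (119.21,142.86) → (189.31,142.86) → (189.31,100.58) → (119.21,100.58) → (119.21,142.86). Closed: final G1 returns to the first vertex.

**Shape 2** — `<path>` quadratic bezier, stroke `#ff00ff` → score (S526, F2164). Control points (SVG): P0=(163.34,126.82), P1=(112.37,94.60), P2=(51.24,89.45); sampled at t=k/4. Machine vertices: (163.34,20.85) → (137.22,35.27) → (109.83,46.30) → (81.17,53.95) → (51.24,58.22). Open path.

**Shape 3** — `<polygon>` rectangle, stroke `#000000` → cut (S718, F1333). Machine vertices: (109.61,132.76) → (169.10,132.76) → (169.10,93.42) → (109.61,93.42) → (109.61,132.76). Closed: final G1 returns to the first vertex.

; LightBurn 1.6.03
; GRBL device profile, absolute coords
G21
G90
G0 X119.21 Y142.86
M3 S718
G1 X189.31 Y142.86 F1333
G1 X189.31 Y100.58
G1 X119.21 Y100.58
G1 X119.21 Y142.86
M5
G0 X163.34 Y20.85
M3 S526
G1 X137.22 Y35.27 F2164
G1 X109.83 Y46.30
G1 X81.17 Y53.95
G1 X51.24 Y58.22
M5
G0 X109.61 Y132.76
M3 S718
G1 X169.10 Y132.76 F1333
G1 X169.10 Y93.42
G1 X109.61 Y93.42
G1 X109.61 Y132.76
M5
G0 X0.00 Y0.00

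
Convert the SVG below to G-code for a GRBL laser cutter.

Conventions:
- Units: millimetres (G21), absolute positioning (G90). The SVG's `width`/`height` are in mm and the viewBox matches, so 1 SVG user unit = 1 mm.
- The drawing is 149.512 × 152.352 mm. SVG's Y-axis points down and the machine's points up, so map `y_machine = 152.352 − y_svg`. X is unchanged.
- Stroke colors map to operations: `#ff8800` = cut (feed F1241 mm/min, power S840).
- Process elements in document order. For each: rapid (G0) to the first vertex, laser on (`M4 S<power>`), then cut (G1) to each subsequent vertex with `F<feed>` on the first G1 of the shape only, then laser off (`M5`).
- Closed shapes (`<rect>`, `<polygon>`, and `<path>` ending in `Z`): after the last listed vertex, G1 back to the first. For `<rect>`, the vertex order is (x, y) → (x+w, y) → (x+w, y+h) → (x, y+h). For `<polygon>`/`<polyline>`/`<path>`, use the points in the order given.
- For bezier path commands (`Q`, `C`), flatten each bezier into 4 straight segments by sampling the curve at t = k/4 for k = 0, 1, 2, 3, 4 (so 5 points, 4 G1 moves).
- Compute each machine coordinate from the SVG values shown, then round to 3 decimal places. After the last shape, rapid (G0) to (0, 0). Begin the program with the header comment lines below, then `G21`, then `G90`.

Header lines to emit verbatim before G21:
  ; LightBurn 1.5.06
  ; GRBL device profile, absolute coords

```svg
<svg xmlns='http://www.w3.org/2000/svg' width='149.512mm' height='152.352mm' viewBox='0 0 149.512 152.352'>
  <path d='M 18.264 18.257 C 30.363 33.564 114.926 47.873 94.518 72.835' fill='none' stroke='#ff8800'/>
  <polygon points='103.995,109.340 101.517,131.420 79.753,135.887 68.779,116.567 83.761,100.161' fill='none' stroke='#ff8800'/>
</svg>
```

; LightBurn 1.5.06
; GRBL device profile, absolute coords
G21
G90
G0 X18.264 Y134.095
M4 S840
G1 X38.153 Y122.620 F1241
G1 X68.581 Y110.427
G1 X92.914 Y96.423
G1 X94.518 Y79.517
M5
G0 X103.995 Y43.012
M4 S840
G1 X101.517 Y20.932 F1241
G1 X79.753 Y16.465
G1 X68.779 Y35.785
G1 X83.761 Y52.191
G1 X103.995 Y43.012
M5
G0 X0.000 Y0.000

1 u = 1 mm; y_m = 152.352 − y.

[1] `<path>` cubic bezier, #ff8800→cut S840 F1241: (18.264,134.095) → (38.153,122.620) → (68.581,110.427) → (92.914,96.423) → (94.518,79.517)

[2] `<polygon>` regular polygon, #ff8800→cut S840 F1241: (103.995,43.012) → (101.517,20.932) → (79.753,16.465) → (68.779,35.785) → (83.761,52.191) → (103.995,43.012) (closed)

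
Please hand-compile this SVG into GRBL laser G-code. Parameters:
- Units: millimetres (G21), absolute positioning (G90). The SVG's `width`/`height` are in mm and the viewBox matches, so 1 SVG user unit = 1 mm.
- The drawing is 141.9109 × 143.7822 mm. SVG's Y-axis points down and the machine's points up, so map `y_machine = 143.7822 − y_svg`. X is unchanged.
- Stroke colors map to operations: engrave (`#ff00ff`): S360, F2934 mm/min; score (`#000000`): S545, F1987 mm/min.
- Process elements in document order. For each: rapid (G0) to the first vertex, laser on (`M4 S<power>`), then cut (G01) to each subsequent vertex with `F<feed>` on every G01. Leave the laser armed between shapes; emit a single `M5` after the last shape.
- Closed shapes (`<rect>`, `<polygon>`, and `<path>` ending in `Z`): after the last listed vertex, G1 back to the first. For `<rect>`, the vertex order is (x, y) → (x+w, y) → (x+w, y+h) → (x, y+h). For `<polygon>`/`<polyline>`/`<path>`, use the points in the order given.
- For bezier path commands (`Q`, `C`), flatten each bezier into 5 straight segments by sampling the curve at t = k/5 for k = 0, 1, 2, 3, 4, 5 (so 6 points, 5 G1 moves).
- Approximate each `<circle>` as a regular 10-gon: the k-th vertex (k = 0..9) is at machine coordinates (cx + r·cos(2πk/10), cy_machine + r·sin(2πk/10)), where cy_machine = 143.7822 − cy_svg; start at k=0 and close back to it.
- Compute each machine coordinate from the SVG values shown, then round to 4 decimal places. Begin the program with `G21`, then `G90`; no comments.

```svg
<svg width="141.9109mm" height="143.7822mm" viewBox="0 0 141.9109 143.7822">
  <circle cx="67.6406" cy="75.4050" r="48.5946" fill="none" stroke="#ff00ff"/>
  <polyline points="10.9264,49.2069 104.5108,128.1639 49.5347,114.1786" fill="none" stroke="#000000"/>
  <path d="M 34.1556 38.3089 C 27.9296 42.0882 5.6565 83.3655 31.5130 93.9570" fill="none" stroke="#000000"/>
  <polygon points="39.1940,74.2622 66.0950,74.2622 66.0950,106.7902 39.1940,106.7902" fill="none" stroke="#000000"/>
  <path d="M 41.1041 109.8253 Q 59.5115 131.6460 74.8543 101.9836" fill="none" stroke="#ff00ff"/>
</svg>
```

Since the viewBox matches the mm dimensions, user units are millimetres directly. The only transform is the Y-flip y_m = 143.7822 − y_svg.

Shape 1 is a circle drawn with `<circle>`. Its stroke #ff00ff means engrave at S360, F2934. After flipping Y the toolpath is (116.2352,68.3772) → (106.9545,96.9404) → (82.6572,114.5934) → (52.6240,114.5934) → (28.3267,96.9404) → (19.0460,68.3772) → (28.3267,39.8140) → (52.6240,22.1610) → (82.6572,22.1610) → (106.9545,39.8140) → (116.2352,68.3772), returning to the start.

Shape 2 is a open polyline drawn with `<polyline>`. Its stroke #000000 means score at S545, F1987. After flipping Y the toolpath is (10.9264,94.5753) → (104.5108,15.6183) → (49.5347,29.6036).

Shape 3 is a cubic bezier drawn with `<path>`. Its stroke #000000 means score at S545, F1987. After flipping Y the toolpath is (34.1556,105.4733) → (29.0078,99.2514) → (23.0891,87.3029) → (19.4801,72.9004) → (21.2612,59.3169) → (31.5130,49.8252).

Shape 4 is a rectangle drawn with `<polygon>`. Its stroke #000000 means score at S545, F1987. After flipping Y the toolpath is (39.1940,69.5200) → (66.0950,69.5200) → (66.0950,36.9920) → (39.1940,36.9920) → (39.1940,69.5200), returning to the start.

Shape 5 is a quadratic bezier drawn with `<path>`. Its stroke #ff00ff means engrave at S360, F2934. After flipping Y the toolpath is (41.1041,33.9569) → (48.3445,27.2879) → (55.3397,24.7376) → (62.0897,26.3060) → (68.5946,31.9930) → (74.8543,41.7986).

G21
G90
G0 X116.2352 Y68.3772
M4 S360
G01 X106.9545 Y96.9404 F2934
G01 X82.6572 Y114.5934 F2934
G01 X52.6240 Y114.5934 F2934
G01 X28.3267 Y96.9404 F2934
G01 X19.0460 Y68.3772 F2934
G01 X28.3267 Y39.8140 F2934
G01 X52.6240 Y22.1610 F2934
G01 X82.6572 Y22.1610 F2934
G01 X106.9545 Y39.8140 F2934
G01 X116.2352 Y68.3772 F2934
G0 X10.9264 Y94.5753
M4 S545
G01 X104.5108 Y15.6183 F1987
G01 X49.5347 Y29.6036 F1987
G0 X34.1556 Y105.4733
M4 S545
G01 X29.0078 Y99.2514 F1987
G01 X23.0891 Y87.3029 F1987
G01 X19.4801 Y72.9004 F1987
G01 X21.2612 Y59.3169 F1987
G01 X31.5130 Y49.8252 F1987
G0 X39.1940 Y69.5200
M4 S545
G01 X66.0950 Y69.5200 F1987
G01 X66.0950 Y36.9920 F1987
G01 X39.1940 Y36.9920 F1987
G01 X39.1940 Y69.5200 F1987
G0 X41.1041 Y33.9569
M4 S360
G01 X48.3445 Y27.2879 F2934
G01 X55.3397 Y24.7376 F2934
G01 X62.0897 Y26.3060 F2934
G01 X68.5946 Y31.9930 F2934
G01 X74.8543 Y41.7986 F2934
M5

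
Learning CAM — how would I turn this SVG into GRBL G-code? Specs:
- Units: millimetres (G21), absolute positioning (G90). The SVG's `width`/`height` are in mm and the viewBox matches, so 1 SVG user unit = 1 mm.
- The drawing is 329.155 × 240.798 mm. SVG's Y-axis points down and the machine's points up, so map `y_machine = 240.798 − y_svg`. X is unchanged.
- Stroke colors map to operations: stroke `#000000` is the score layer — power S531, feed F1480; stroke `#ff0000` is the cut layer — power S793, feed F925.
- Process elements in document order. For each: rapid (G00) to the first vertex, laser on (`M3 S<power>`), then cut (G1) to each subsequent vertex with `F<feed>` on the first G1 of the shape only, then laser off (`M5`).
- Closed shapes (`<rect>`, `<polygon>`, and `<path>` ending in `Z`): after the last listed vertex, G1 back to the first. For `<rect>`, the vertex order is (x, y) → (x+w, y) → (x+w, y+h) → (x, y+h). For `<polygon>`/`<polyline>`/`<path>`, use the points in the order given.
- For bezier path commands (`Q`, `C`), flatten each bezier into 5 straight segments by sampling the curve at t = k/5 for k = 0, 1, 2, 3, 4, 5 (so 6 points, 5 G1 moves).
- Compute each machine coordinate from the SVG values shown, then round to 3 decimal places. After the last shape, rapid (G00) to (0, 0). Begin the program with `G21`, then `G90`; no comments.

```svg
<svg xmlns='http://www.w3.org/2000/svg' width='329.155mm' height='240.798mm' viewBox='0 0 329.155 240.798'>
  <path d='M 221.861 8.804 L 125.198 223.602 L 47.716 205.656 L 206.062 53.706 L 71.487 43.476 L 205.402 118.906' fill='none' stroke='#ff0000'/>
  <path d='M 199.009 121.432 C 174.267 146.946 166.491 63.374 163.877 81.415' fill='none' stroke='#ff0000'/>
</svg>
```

viewBox `0 0 329.155 240.798` with mm width/height → 1 unit = 1 mm. Flip: y_m = 240.798 − y_svg.

**Shape 1** — `<path>` open polyline, stroke `#ff0000` → cut (S793, F925). Machine vertices: (221.861,231.994) → (125.198,17.196) → (47.716,35.142) → (206.062,187.092) → (71.487,197.322) → (205.402,121.892). Open path.

**Shape 2** — `<path>` cubic bezier, stroke `#ff0000` → cut (S793, F925). Control points (SVG): P0=(199.009,121.432), P1=(174.267,146.946), P2=(166.491,63.374), P3=(163.877,81.415); sampled at t=k/5. Machine vertices: (199.009,119.366) → (186.105,115.462) → (176.707,127.626) → (170.247,145.743) → (166.159,159.700) → (163.877,159.383). Open path.

G21
G90
G00 X221.861 Y231.994
M3 S793
G1 X125.198 Y17.196 F925
G1 X47.716 Y35.142
G1 X206.062 Y187.092
G1 X71.487 Y197.322
G1 X205.402 Y121.892
M5
G00 X199.009 Y119.366
M3 S793
G1 X186.105 Y115.462 F925
G1 X176.707 Y127.626
G1 X170.247 Y145.743
G1 X166.159 Y159.700
G1 X163.877 Y159.383
M5
G00 X0.000 Y0.000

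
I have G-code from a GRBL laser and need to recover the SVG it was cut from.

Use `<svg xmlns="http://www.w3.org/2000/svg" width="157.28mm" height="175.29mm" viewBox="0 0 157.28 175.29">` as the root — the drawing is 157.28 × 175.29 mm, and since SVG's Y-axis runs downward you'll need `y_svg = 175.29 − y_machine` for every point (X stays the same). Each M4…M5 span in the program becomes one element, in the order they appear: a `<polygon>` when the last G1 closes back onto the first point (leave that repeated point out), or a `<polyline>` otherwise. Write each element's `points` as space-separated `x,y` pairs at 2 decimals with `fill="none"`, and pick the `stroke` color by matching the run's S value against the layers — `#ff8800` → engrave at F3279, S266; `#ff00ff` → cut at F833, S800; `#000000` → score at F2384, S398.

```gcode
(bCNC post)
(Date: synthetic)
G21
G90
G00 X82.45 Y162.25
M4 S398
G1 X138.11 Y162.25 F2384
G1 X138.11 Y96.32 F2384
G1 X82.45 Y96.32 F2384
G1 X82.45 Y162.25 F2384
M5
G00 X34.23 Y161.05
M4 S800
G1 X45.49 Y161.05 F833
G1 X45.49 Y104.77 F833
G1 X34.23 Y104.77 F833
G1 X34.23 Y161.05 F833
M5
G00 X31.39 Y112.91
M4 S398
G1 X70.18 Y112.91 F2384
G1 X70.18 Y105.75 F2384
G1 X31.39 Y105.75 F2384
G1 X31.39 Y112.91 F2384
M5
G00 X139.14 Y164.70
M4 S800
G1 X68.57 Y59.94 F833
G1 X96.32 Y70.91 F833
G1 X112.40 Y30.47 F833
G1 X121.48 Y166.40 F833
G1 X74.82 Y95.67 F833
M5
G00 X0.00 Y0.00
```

Each laser-on run becomes one SVG element. Flip Y back into SVG space with y_svg = 175.29 − y_machine.

Run 1: S398 ⇒ score layer `#000000`. The run returns to its start, so emit a `<polygon>` with points (Y-flipped): 82.45,13.04 138.11,13.04 138.11,78.97 82.45,78.97.

Run 2: power S800 maps to stroke `#ff00ff` (cut). The run returns to its start, so emit a `<polygon>` with points (Y-flipped): 34.23,14.24 45.49,14.24 45.49,70.52 34.23,70.52.

Run 3: the run's S398 means `#000000` (score). The run returns to its start, so emit a `<polygon>` with points (Y-flipped): 31.39,62.38 70.18,62.38 70.18,69.54 31.39,69.54.

Run 4: S800 ⇒ cut layer `#ff00ff`. The run is open, so emit a `<polyline>` with points (Y-flipped): 139.14,10.59 68.57,115.35 96.32,104.38 112.40,144.82 121.48,8.89 74.82,79.62.

<svg xmlns="http://www.w3.org/2000/svg" width="157.28mm" height="175.29mm" viewBox="0 0 157.28 175.29">
  <polygon points="82.45,13.04 138.11,13.04 138.11,78.97 82.45,78.97" fill="none" stroke="#000000"/>
  <polygon points="34.23,14.24 45.49,14.24 45.49,70.52 34.23,70.52" fill="none" stroke="#ff00ff"/>
  <polygon points="31.39,62.38 70.18,62.38 70.18,69.54 31.39,69.54" fill="none" stroke="#000000"/>
  <polyline points="139.14,10.59 68.57,115.35 96.32,104.38 112.40,144.82 121.48,8.89 74.82,79.62" fill="none" stroke="#ff00ff"/>
</svg>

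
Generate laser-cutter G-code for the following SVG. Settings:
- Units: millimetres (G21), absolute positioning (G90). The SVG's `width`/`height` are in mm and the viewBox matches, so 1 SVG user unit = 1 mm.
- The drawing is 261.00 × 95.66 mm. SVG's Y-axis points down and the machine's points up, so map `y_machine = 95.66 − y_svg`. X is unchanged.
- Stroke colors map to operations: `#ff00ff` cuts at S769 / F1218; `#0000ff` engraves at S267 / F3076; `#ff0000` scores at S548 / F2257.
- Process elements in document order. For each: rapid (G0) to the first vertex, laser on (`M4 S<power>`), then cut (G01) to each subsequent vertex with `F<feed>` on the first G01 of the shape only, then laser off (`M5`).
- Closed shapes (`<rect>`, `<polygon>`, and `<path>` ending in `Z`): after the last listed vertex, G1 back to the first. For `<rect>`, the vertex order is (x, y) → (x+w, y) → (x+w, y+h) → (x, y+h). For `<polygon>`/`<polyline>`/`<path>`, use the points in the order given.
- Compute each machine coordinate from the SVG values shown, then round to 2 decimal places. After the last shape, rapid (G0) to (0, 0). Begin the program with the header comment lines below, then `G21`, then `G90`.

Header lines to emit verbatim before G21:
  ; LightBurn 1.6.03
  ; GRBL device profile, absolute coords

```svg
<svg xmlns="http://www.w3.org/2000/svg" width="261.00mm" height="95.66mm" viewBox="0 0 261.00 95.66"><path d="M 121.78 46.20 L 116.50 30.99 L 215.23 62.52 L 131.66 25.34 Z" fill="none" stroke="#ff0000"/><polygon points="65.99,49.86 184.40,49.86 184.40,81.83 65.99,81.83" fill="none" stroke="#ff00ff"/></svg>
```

; LightBurn 1.6.03
; GRBL device profile, absolute coords
G21
G90
G0 X121.78 Y49.46
M4 S548
G01 X116.50 Y64.67 F2257
G01 X215.23 Y33.14
G01 X131.66 Y70.32
G01 X121.78 Y49.46
M5
G0 X65.99 Y45.80
M4 S769
G01 X184.40 Y45.80 F1218
G01 X184.40 Y13.83
G01 X65.99 Y13.83
G01 X65.99 Y45.80
M5
G0 X0.00 Y0.00

Since the viewBox matches the mm dimensions, user units are millimetres directly. The only transform is the Y-flip y_m = 95.66 − y_svg.

Shape 1 is a closed polygon drawn with `<path>`. Its stroke #ff0000 means score at S548, F2257. After flipping Y the toolpath is (121.78,49.46) → (116.50,64.67) → (215.23,33.14) → (131.66,70.32) → (121.78,49.46), returning to the start.

Shape 2 is a rectangle drawn with `<polygon>`. Its stroke #ff00ff means cut at S769, F1218. After flipping Y the toolpath is (65.99,45.80) → (184.40,45.80) → (184.40,13.83) → (65.99,13.83) → (65.99,45.80), returning to the start.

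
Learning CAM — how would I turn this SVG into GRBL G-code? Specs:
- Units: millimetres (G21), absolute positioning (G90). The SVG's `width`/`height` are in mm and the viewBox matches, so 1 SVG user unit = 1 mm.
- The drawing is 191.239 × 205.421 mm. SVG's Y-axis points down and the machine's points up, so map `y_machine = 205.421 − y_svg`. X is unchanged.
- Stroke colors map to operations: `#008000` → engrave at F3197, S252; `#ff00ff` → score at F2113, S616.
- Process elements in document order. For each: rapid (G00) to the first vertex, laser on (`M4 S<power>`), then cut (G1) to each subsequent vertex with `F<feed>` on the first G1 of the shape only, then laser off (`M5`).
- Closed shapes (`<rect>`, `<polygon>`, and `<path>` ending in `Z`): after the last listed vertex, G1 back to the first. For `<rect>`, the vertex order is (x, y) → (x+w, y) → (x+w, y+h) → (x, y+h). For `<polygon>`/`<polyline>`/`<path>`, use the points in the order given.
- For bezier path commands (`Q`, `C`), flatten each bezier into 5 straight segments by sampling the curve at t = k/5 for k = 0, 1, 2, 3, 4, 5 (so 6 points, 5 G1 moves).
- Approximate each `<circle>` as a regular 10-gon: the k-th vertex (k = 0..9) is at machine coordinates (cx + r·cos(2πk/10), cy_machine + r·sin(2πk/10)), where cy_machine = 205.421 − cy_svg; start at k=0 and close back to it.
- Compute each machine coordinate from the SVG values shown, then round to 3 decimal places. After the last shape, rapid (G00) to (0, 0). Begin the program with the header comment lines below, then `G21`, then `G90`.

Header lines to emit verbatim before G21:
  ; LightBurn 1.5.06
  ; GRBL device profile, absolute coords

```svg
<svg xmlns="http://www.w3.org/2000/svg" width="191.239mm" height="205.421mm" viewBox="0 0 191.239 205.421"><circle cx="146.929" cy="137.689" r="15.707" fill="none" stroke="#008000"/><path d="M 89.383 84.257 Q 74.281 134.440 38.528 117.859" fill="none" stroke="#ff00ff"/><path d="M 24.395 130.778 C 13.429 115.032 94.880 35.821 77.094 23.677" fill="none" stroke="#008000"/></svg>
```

; LightBurn 1.5.06
; GRBL device profile, absolute coords
G21
G90
G00 X162.636 Y67.732
M4 S252
G1 X159.636 Y76.964 F3197
G1 X151.783 Y82.670
G1 X142.075 Y82.670
G1 X134.222 Y76.964
G1 X131.222 Y67.732
G1 X134.222 Y58.500
G1 X142.075 Y52.794
G1 X151.783 Y52.794
G1 X159.636 Y58.500
G1 X162.636 Y67.732
M5
G00 X89.383 Y121.164
M4 S616
G1 X82.516 Y103.761 F2113
G1 X73.997 Y91.700
G1 X63.826 Y84.979
G1 X52.003 Y83.600
G1 X38.528 Y87.562
M5
G00 X24.395 Y74.643
M4 S252
G1 X27.372 Y90.662 F3197
G1 X43.330 Y115.647
G1 X63.069 Y143.333
G1 X77.390 Y167.454
G1 X77.094 Y181.744
M5
G00 X0.000 Y0.000

1 u = 1 mm; y_m = 205.421 − y.

[1] `<circle>` circle, #008000→engrave S252 F3197: (162.636,67.732) → (159.636,76.964) → (151.783,82.670) → (142.075,82.670) → (134.222,76.964) → (131.222,67.732) → (134.222,58.500) → (142.075,52.794) → (151.783,52.794) → (159.636,58.500) → (162.636,67.732) (closed)

[2] `<path>` quadratic bezier, #ff00ff→score S616 F2113: (89.383,121.164) → (82.516,103.761) → (73.997,91.700) → (63.826,84.979) → (52.003,83.600) → (38.528,87.562)

[3] `<path>` cubic bezier, #008000→engrave S252 F3197: (24.395,74.643) → (27.372,90.662) → (43.330,115.647) → (63.069,143.333) → (77.390,167.454) → (77.094,181.744)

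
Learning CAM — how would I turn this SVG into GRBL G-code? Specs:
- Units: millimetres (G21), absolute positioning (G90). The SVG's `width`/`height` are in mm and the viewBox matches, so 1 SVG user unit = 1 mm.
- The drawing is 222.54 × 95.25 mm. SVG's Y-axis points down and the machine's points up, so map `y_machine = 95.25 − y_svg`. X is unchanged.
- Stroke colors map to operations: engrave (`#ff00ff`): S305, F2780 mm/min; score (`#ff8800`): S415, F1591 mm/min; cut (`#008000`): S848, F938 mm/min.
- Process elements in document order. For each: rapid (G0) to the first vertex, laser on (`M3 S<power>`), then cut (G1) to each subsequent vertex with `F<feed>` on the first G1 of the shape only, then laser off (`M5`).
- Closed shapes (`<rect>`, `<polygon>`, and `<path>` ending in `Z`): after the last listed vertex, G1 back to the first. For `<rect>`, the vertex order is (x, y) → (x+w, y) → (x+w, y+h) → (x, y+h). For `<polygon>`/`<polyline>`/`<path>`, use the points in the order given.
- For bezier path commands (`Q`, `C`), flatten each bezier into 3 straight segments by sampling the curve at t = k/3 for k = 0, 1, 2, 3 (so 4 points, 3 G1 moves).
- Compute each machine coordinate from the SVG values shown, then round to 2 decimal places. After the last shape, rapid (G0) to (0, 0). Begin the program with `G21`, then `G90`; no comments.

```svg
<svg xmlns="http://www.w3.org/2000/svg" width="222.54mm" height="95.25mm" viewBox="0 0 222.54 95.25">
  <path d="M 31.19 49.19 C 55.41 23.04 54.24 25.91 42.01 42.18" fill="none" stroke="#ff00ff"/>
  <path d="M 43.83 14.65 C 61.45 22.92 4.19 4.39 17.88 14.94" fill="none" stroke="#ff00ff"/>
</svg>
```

G21
G90
G0 X31.19 Y46.06
M3 S305
G1 X47.48 Y63.12 F2780
G1 X50.02 Y64.29
G1 X42.01 Y53.07
M5
G0 X43.83 Y80.60
M3 S305
G1 X41.89 Y79.19 F2780
G1 X22.44 Y83.24
G1 X17.88 Y80.31
M5
G0 X0.00 Y0.00

viewBox `0 0 222.54 95.25` with mm width/height → 1 unit = 1 mm. Flip: y_m = 95.25 − y_svg.

**Shape 1** — `<path>` cubic bezier, stroke `#ff00ff` → engrave (S305, F2780). Control points (SVG): P0=(31.19,49.19), P1=(55.41,23.04), P2=(54.24,25.91), P3=(42.01,42.18); sampled at t=k/3. Machine vertices: (31.19,46.06) → (47.48,63.12) → (50.02,64.29) → (42.01,53.07). Open path.

**Shape 2** — `<path>` cubic bezier, stroke `#ff00ff` → engrave (S305, F2780). Control points (SVG): P0=(43.83,14.65), P1=(61.45,22.92), P2=(4.19,4.39), P3=(17.88,14.94); sampled at t=k/3. Machine vertices: (43.83,80.60) → (41.89,79.19) → (22.44,83.24) → (17.88,80.31). Open path.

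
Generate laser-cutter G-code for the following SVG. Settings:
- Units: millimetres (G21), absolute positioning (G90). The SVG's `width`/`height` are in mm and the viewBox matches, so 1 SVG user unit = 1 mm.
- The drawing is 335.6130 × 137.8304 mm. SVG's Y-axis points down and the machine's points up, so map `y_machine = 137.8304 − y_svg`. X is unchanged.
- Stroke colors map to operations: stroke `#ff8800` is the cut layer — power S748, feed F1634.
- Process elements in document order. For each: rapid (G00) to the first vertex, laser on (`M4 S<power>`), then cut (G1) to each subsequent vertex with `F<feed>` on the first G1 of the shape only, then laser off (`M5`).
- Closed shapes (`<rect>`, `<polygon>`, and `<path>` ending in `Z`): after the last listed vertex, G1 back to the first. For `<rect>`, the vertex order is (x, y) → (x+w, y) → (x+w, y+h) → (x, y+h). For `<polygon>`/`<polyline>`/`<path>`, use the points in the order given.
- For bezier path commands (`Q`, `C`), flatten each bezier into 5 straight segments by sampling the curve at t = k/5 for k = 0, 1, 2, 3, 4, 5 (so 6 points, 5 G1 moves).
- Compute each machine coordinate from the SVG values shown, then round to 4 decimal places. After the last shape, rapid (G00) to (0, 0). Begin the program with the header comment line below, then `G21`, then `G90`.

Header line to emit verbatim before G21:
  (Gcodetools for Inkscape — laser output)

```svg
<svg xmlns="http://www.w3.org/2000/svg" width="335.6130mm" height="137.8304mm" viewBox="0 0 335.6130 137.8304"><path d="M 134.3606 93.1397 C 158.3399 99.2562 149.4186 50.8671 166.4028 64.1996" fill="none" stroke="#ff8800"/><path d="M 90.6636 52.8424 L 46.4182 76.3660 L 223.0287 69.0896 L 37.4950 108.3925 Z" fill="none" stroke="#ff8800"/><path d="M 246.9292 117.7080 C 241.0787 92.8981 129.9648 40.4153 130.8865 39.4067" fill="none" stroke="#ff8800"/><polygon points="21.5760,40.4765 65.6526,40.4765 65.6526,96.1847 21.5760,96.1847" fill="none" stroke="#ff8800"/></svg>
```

1 u = 1 mm; y_m = 137.8304 − y.

[1] `<path>` cubic bezier, #ff8800→cut S748 F1634: (134.3606,44.6907) → (145.2706,46.6317) → (151.1071,56.0750) → (154.6928,67.4420) → (158.8505,75.1535) → (166.4028,73.6308)

[2] `<path>` closed polygon, #ff8800→cut S748 F1634: (90.6636,84.9880) → (46.4182,61.4644) → (223.0287,68.7408) → (37.4950,29.4379) → (90.6636,84.9880) (closed)

[3] `<path>` cubic bezier, #ff8800→cut S748 F1634: (246.9292,20.1224) → (232.5257,37.6959) → (203.2893,58.1119) → (169.6504,77.5712) → (142.0394,92.2748) → (130.8865,98.4237)

[4] `<polygon>` rectangle, #ff8800→cut S748 F1634: (21.5760,97.3539) → (65.6526,97.3539) → (65.6526,41.6457) → (21.5760,41.6457) → (21.5760,97.3539) (closed)

(Gcodetools for Inkscape — laser output)
G21
G90
G00 X134.3606 Y44.6907
M4 S748
G1 X145.2706 Y46.6317 F1634
G1 X151.1071 Y56.0750
G1 X154.6928 Y67.4420
G1 X158.8505 Y75.1535
G1 X166.4028 Y73.6308
M5
G00 X90.6636 Y84.9880
M4 S748
G1 X46.4182 Y61.4644 F1634
G1 X223.0287 Y68.7408
G1 X37.4950 Y29.4379
G1 X90.6636 Y84.9880
M5
G00 X246.9292 Y20.1224
M4 S748
G1 X232.5257 Y37.6959 F1634
G1 X203.2893 Y58.1119
G1 X169.6504 Y77.5712
G1 X142.0394 Y92.2748
G1 X130.8865 Y98.4237
M5
G00 X21.5760 Y97.3539
M4 S748
G1 X65.6526 Y97.3539 F1634
G1 X65.6526 Y41.6457
G1 X21.5760 Y41.6457
G1 X21.5760 Y97.3539
M5
G00 X0.0000 Y0.0000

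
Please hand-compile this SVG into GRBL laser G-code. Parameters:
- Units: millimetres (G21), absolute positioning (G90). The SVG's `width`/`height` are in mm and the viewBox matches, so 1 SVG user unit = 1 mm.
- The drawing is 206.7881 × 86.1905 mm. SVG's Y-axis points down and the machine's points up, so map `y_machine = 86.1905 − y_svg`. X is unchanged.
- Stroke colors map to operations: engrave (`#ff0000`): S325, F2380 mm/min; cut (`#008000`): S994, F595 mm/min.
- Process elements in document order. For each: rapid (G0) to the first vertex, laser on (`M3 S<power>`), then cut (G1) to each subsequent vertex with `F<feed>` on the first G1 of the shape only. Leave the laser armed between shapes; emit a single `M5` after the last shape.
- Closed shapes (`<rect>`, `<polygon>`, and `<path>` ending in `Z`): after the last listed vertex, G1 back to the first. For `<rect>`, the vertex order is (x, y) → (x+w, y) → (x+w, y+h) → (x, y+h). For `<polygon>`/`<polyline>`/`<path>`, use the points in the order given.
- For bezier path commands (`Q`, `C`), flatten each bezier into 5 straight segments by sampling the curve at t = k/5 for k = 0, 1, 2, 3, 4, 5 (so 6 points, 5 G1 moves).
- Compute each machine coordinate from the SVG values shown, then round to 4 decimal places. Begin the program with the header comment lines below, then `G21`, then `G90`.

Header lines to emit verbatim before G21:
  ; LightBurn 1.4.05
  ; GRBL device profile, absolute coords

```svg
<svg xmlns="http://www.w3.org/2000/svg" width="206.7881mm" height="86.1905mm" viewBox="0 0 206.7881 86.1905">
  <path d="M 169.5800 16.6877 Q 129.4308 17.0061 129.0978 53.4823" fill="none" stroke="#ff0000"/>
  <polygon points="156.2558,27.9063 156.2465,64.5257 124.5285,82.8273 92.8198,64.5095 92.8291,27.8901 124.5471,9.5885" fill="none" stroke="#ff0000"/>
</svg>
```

; LightBurn 1.4.05
; GRBL device profile, absolute coords
G21
G90
G0 X169.5800 Y69.5028
M3 S325
G1 X155.1130 Y67.9291 F2380
G1 X143.8312 Y63.4628
G1 X135.7348 Y56.1039
G1 X130.8236 Y45.8524
G1 X129.0978 Y32.7082
G0 X156.2558 Y58.2842
M3 S325
G1 X156.2465 Y21.6648 F2380
G1 X124.5285 Y3.3632
G1 X92.8198 Y21.6810
G1 X92.8291 Y58.3004
G1 X124.5471 Y76.6020
G1 X156.2558 Y58.2842
M5

1 u = 1 mm; y_m = 86.1905 − y.

[1] `<path>` quadratic bezier, #ff0000→engrave S325 F2380: (169.5800,69.5028) → (155.1130,67.9291) → (143.8312,63.4628) → (135.7348,56.1039) → (130.8236,45.8524) → (129.0978,32.7082)

[2] `<polygon>` regular polygon, #ff0000→engrave S325 F2380: (156.2558,58.2842) → (156.2465,21.6648) → (124.5285,3.3632) → (92.8198,21.6810) → (92.8291,58.3004) → (124.5471,76.6020) → (156.2558,58.2842) (closed)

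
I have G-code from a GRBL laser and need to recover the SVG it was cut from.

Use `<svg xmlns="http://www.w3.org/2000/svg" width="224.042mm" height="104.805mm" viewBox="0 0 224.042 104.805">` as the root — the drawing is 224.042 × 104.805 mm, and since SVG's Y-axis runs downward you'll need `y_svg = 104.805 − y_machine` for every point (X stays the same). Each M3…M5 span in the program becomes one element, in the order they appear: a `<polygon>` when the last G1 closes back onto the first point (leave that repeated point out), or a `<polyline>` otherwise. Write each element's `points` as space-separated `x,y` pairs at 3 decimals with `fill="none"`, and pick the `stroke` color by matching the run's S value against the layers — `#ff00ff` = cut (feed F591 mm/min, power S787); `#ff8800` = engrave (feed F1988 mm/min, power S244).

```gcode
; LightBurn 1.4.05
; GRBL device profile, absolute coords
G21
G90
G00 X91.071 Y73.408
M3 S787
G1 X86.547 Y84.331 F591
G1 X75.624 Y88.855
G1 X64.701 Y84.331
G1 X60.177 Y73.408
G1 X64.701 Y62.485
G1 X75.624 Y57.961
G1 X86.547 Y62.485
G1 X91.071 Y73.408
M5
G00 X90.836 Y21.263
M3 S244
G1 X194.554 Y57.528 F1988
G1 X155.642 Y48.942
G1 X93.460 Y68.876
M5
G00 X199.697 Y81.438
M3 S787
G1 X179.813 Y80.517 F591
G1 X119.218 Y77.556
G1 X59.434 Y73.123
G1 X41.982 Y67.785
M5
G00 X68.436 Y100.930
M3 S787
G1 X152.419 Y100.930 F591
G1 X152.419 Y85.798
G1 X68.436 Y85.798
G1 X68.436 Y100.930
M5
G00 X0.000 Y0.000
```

Machine Y-up, SVG Y-down with viewBox height 104.805, so y_svg = 104.805 − y_machine; X carries over.

Run 1: S787 ⇒ cut layer `#ff00ff`. The run returns to its start, so emit a `<polygon>` with points (Y-flipped): 91.071,31.397 86.547,20.474 75.624,15.950 64.701,20.474 60.177,31.397 64.701,42.320 75.624,46.844 86.547,42.320.

Run 2: the run's S244 means `#ff8800` (engrave). The run is open, so emit a `<polyline>` with points (Y-flipped): 90.836,83.542 194.554,47.277 155.642,55.863 93.460,35.929.

Run 3: power S787 maps to stroke `#ff00ff` (cut). The run is open, so emit a `<polyline>` with points (Y-flipped): 199.697,23.367 179.813,24.288 119.218,27.249 59.434,31.682 41.982,37.020.

Run 4: S787 ⇒ cut layer `#ff00ff`. The run returns to its start, so emit a `<polygon>` with points (Y-flipped): 68.436,3.875 152.419,3.875 152.419,19.007 68.436,19.007.

<svg xmlns="http://www.w3.org/2000/svg" width="224.042mm" height="104.805mm" viewBox="0 0 224.042 104.805">
  <polygon points="91.071,31.397 86.547,20.474 75.624,15.950 64.701,20.474 60.177,31.397 64.701,42.320 75.624,46.844 86.547,42.320" fill="none" stroke="#ff00ff"/>
  <polyline points="90.836,83.542 194.554,47.277 155.642,55.863 93.460,35.929" fill="none" stroke="#ff8800"/>
  <polyline points="199.697,23.367 179.813,24.288 119.218,27.249 59.434,31.682 41.982,37.020" fill="none" stroke="#ff00ff"/>
  <polygon points="68.436,3.875 152.419,3.875 152.419,19.007 68.436,19.007" fill="none" stroke="#ff00ff"/>
</svg>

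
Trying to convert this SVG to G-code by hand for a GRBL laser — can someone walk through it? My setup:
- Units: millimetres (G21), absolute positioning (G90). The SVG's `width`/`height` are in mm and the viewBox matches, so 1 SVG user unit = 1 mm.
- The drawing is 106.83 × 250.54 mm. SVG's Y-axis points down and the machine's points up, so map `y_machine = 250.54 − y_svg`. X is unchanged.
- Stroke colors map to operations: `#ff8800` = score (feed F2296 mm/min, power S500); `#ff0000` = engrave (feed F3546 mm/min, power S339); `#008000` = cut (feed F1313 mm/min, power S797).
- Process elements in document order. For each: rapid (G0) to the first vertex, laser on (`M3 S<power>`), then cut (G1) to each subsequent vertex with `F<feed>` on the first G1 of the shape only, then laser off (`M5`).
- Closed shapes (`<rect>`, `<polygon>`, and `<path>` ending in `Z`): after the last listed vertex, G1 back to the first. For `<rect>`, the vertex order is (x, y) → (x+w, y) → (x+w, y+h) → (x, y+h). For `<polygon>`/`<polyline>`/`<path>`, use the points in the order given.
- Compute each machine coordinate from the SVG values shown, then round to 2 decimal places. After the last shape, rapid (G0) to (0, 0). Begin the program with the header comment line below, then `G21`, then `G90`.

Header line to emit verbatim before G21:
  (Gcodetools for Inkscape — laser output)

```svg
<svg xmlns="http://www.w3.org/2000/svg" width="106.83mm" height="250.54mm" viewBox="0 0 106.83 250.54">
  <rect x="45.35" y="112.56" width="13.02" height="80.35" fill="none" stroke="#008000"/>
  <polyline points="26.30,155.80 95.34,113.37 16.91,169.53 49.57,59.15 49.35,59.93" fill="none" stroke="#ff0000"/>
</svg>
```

(Gcodetools for Inkscape — laser output)
G21
G90
G0 X45.35 Y137.98
M3 S797
G1 X58.37 Y137.98 F1313
G1 X58.37 Y57.63
G1 X45.35 Y57.63
G1 X45.35 Y137.98
M5
G0 X26.30 Y94.74
M3 S339
G1 X95.34 Y137.17 F3546
G1 X16.91 Y81.01
G1 X49.57 Y191.39
G1 X49.35 Y190.61
M5
G0 X0.00 Y0.00

1 u = 1 mm; y_m = 250.54 − y.

[1] `<rect>` rectangle, #008000→cut S797 F1313: (45.35,137.98) → (58.37,137.98) → (58.37,57.63) → (45.35,57.63) → (45.35,137.98) (closed)

[2] `<polyline>` open polyline, #ff0000→engrave S339 F3546: (26.30,94.74) → (95.34,137.17) → (16.91,81.01) → (49.57,191.39) → (49.35,190.61)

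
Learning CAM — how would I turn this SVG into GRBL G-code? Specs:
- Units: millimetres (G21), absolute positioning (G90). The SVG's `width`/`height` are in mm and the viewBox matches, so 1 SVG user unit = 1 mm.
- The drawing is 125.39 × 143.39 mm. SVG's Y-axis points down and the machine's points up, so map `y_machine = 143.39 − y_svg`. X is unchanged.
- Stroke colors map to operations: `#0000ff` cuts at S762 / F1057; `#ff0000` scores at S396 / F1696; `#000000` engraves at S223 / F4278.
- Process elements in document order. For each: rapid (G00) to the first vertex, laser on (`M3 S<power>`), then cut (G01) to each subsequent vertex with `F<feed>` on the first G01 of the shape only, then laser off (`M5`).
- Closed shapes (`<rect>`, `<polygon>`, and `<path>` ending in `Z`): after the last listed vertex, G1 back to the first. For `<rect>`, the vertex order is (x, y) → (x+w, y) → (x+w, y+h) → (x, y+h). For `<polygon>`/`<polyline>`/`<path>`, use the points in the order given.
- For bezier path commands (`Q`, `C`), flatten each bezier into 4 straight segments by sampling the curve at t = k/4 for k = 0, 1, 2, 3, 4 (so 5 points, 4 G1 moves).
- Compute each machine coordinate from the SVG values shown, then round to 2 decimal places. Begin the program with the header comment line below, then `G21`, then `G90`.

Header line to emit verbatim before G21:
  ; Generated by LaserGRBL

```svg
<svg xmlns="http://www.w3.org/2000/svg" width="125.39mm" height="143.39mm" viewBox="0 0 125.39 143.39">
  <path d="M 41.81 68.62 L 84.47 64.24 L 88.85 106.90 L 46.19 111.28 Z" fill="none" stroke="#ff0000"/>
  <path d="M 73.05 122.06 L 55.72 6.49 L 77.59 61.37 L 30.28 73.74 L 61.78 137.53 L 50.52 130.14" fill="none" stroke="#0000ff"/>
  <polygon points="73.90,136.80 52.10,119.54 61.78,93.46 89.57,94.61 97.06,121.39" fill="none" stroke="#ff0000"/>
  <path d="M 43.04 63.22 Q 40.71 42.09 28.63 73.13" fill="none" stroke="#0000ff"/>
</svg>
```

; Generated by LaserGRBL
G21
G90
G00 X41.81 Y74.77
M3 S396
G01 X84.47 Y79.15 F1696
G01 X88.85 Y36.49
G01 X46.19 Y32.11
G01 X41.81 Y74.77
M5
G00 X73.05 Y21.33
M3 S762
G01 X55.72 Y136.90 F1057
G01 X77.59 Y82.02
G01 X30.28 Y69.65
G01 X61.78 Y5.86
G01 X50.52 Y13.25
M5
G00 X73.90 Y6.59
M3 S396
G01 X52.10 Y23.85 F1696
G01 X61.78 Y49.93
G01 X89.57 Y48.78
G01 X97.06 Y22.00
G01 X73.90 Y6.59
M5
G00 X43.04 Y80.17
M3 S762
G01 X41.27 Y87.47 F1057
G01 X38.27 Y88.26
G01 X34.06 Y82.52
G01 X28.63 Y70.26
M5

viewBox `0 0 125.39 143.39` with mm width/height → 1 unit = 1 mm. Flip: y_m = 143.39 − y_svg.

**Shape 1** — `<path>` regular polygon, stroke `#ff0000` → score (S396, F1696). Machine vertices: (41.81,74.77) → (84.47,79.15) → (88.85,36.49) → (46.19,32.11) → (41.81,74.77). Closed: final G1 returns to the first vertex.

**Shape 2** — `<path>` open polyline, stroke `#0000ff` → cut (S762, F1057). Machine vertices: (73.05,21.33) → (55.72,136.90) → (77.59,82.02) → (30.28,69.65) → (61.78,5.86) → (50.52,13.25). Open path.

**Shape 3** — `<polygon>` regular polygon, stroke `#ff0000` → score (S396, F1696). Machine vertices: (73.90,6.59) → (52.10,23.85) → (61.78,49.93) → (89.57,48.78) → (97.06,22.00) → (73.90,6.59). Closed: final G1 returns to the first vertex.

**Shape 4** — `<path>` quadratic bezier, stroke `#0000ff` → cut (S762, F1057). Control points (SVG): P0=(43.04,63.22), P1=(40.71,42.09), P2=(28.63,73.13); sampled at t=k/4. Machine vertices: (43.04,80.17) → (41.27,87.47) → (38.27,88.26) → (34.06,82.52) → (28.63,70.26). Open path.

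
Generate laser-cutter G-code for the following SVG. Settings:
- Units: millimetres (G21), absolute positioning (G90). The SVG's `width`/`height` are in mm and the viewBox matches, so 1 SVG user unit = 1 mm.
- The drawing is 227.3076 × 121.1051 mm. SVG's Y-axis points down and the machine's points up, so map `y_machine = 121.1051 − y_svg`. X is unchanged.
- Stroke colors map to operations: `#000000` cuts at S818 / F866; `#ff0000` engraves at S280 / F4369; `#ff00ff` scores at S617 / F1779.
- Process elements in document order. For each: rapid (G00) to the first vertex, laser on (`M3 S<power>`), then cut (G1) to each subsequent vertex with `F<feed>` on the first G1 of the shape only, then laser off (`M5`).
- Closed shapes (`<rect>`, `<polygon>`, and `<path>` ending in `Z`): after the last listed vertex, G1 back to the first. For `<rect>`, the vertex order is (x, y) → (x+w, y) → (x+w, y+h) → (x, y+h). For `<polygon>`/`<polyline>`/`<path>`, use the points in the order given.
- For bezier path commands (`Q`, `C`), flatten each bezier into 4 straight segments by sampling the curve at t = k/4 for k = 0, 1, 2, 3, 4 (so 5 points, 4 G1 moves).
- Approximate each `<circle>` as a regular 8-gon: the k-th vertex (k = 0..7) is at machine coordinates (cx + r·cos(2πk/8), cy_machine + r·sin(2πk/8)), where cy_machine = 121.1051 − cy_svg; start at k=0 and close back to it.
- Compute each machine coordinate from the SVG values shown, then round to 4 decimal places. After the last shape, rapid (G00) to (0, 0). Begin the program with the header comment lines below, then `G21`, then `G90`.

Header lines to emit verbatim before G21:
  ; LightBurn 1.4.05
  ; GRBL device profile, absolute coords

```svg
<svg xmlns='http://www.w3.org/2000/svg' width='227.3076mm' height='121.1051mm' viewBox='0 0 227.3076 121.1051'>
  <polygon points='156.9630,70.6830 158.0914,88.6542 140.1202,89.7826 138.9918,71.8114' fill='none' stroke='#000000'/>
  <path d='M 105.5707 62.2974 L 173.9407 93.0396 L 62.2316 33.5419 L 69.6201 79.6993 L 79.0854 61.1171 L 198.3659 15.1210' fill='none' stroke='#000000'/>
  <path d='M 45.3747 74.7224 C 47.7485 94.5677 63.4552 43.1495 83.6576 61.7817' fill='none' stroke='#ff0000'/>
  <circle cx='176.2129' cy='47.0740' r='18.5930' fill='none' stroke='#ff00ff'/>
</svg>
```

Since the viewBox matches the mm dimensions, user units are millimetres directly. The only transform is the Y-flip y_m = 121.1051 − y_svg.

Shape 1 is a regular polygon drawn with `<polygon>`. Its stroke #000000 means cut at S818, F866. After flipping Y the toolpath is (156.9630,50.4221) → (158.0914,32.4509) → (140.1202,31.3225) → (138.9918,49.2937) → (156.9630,50.4221), returning to the start.

Shape 2 is a open polyline drawn with `<path>`. Its stroke #000000 means cut at S818, F866. After flipping Y the toolpath is (105.5707,58.8077) → (173.9407,28.0655) → (62.2316,87.5632) → (69.6201,41.4058) → (79.0854,59.9880) → (198.3659,105.9841).

Shape 3 is a cubic bezier drawn with `<path>`. Its stroke #ff0000 means engrave at S280, F4369. After flipping Y the toolpath is (45.3747,46.3827) → (49.5169,42.6526) → (57.8304,52.3981) → (69.4868,62.3711) → (83.6576,59.3234).

Shape 4 is a circle drawn with `<circle>`. Its stroke #ff00ff means score at S617, F1779. After flipping Y the toolpath is (194.8059,74.0311) → (189.3601,87.1783) → (176.2129,92.6241) → (163.0657,87.1783) → (157.6199,74.0311) → (163.0657,60.8839) → (176.2129,55.4381) → (189.3601,60.8839) → (194.8059,74.0311), returning to the start.

; LightBurn 1.4.05
; GRBL device profile, absolute coords
G21
G90
G00 X156.9630 Y50.4221
M3 S818
G1 X158.0914 Y32.4509 F866
G1 X140.1202 Y31.3225
G1 X138.9918 Y49.2937
G1 X156.9630 Y50.4221
M5
G00 X105.5707 Y58.8077
M3 S818
G1 X173.9407 Y28.0655 F866
G1 X62.2316 Y87.5632
G1 X69.6201 Y41.4058
G1 X79.0854 Y59.9880
G1 X198.3659 Y105.9841
M5
G00 X45.3747 Y46.3827
M3 S280
G1 X49.5169 Y42.6526 F4369
G1 X57.8304 Y52.3981
G1 X69.4868 Y62.3711
G1 X83.6576 Y59.3234
M5
G00 X194.8059 Y74.0311
M3 S617
G1 X189.3601 Y87.1783 F1779
G1 X176.2129 Y92.6241
G1 X163.0657 Y87.1783
G1 X157.6199 Y74.0311
G1 X163.0657 Y60.8839
G1 X176.2129 Y55.4381
G1 X189.3601 Y60.8839
G1 X194.8059 Y74.0311
M5
G00 X0.0000 Y0.0000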